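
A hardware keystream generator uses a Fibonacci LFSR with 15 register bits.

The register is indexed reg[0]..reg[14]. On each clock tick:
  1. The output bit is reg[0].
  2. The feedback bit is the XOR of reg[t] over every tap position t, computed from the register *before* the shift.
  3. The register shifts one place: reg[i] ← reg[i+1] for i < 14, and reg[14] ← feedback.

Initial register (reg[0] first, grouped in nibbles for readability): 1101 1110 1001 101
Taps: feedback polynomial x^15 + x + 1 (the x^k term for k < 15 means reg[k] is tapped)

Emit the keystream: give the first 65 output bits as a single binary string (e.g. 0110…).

11011110100110101100011101011110100100111100011101101000100100110

tick  register→output (feedback)
  0  110111101001101→1 (0)
  1  101111010011010→1 (1)
  2  011110100110101→0 (1)
  3  111101001101011→1 (0)
  4  111010011010110→1 (0)
  5  110100110101100→1 (0)
  6  101001101011000→1 (1)
  7  010011010110001→0 (1)
  8  100110101100011→1 (1)
  9  001101011000111→0 (0)
 10  011010110001110→0 (1)
 11  110101100011101→1 (0)
 12  101011000111010→1 (1)
 13  010110001110101→0 (1)
 14  101100011101011→1 (1)
 15  011000111010111→0 (1)
 16  110001110101111→1 (0)
 17  100011101011110→1 (1)
 18  000111010111101→0 (0)
 19  001110101111010→0 (0)
 20  011101011110100→0 (1)
 21  111010111101001→1 (0)
 22  110101111010010→1 (0)
 23  101011110100100→1 (1)
 24  010111101001001→0 (1)
 25  101111010010011→1 (1)
 26  011110100100111→0 (1)
 27  111101001001111→1 (0)
 28  111010010011110→1 (0)
 29  110100100111100→1 (0)
 30  101001001111000→1 (1)
 31  010010011110001→0 (1)
 32  100100111100011→1 (1)
 33  001001111000111→0 (0)
 34  010011110001110→0 (1)
 35  100111100011101→1 (1)
 36  001111000111011→0 (0)
 37  011110001110110→0 (1)
 38  111100011101101→1 (0)
 39  111000111011010→1 (0)
 40  110001110110100→1 (0)
 41  100011101101000→1 (1)
 42  000111011010001→0 (0)
 43  001110110100010→0 (0)
 44  011101101000100→0 (1)
 45  111011010001001→1 (0)
 46  110110100010010→1 (0)
 47  101101000100100→1 (1)
 48  011010001001001→0 (1)
 49  110100010010011→1 (0)
 50  101000100100110→1 (1)
 51  010001001001101→0 (1)
 52  100010010011011→1 (1)
 53  000100100110111→0 (0)
 54  001001001101110→0 (0)
 55  010010011011100→0 (1)
 56  100100110111001→1 (1)
 57  001001101110011→0 (0)
 58  010011011100110→0 (1)
 59  100110111001101→1 (1)
 60  001101110011011→0 (0)
 61  011011100110110→0 (1)
 62  110111001101101→1 (0)
 63  101110011011010→1 (1)
 64  011100110110101→0 (1)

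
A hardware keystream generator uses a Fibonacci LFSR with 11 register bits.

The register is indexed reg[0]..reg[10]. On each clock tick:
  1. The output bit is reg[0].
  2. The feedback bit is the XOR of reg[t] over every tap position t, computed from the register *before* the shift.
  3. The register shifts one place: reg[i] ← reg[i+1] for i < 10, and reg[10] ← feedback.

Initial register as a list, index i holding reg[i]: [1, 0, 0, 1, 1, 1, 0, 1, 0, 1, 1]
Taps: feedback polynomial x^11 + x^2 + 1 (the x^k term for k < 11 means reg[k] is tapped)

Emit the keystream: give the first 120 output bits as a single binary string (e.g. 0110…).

100111010111110100010001001010101011000000001110000001101100001110111001101010111110000010001100010101111010000100100100

tick  register→output (feedback)
  0  10011101011→1 (1)
  1  00111010111→0 (1)
  2  01110101111→0 (1)
  3  11101011111→1 (0)
  4  11010111110→1 (1)
  5  10101111101→1 (0)
  6  01011111010→0 (0)
  7  10111110100→1 (0)
  8  01111101000→0 (1)
  9  11111010001→1 (0)
 10  11110100010→1 (0)
 11  11101000100→1 (0)
 12  11010001000→1 (1)
 13  10100010001→1 (0)
 14  01000100010→0 (0)
 15  10001000100→1 (1)
 16  00010001001→0 (0)
 17  00100010010→0 (1)
 18  01000100101→0 (0)
 19  10001001010→1 (1)
 20  00010010101→0 (0)
 21  00100101010→0 (1)
 22  01001010101→0 (0)
 23  10010101010→1 (1)
 24  00101010101→0 (1)
 25  01010101011→0 (0)
 26  10101010110→1 (0)
 27  01010101100→0 (0)
 28  10101011000→1 (0)
 29  01010110000→0 (0)
 30  10101100000→1 (0)
 31  01011000000→0 (0)
 32  10110000000→1 (0)
 33  01100000000→0 (1)
 34  11000000001→1 (1)
 35  10000000011→1 (1)
 36  00000000111→0 (0)
 37  00000001110→0 (0)
 38  00000011100→0 (0)
 39  00000111000→0 (0)
 40  00001110000→0 (0)
 41  00011100000→0 (0)
 42  00111000000→0 (1)
 43  01110000001→0 (1)
 44  11100000011→1 (0)
 45  11000000110→1 (1)
 46  10000001101→1 (1)
 47  00000011011→0 (0)
 48  00000110110→0 (0)
 49  00001101100→0 (0)
 50  00011011000→0 (0)
 51  00110110000→0 (1)
 52  01101100001→0 (1)
 53  11011000011→1 (1)
 54  10110000111→1 (0)
 55  01100001110→0 (1)
 56  11000011101→1 (1)
 57  10000111011→1 (1)
 58  00001110111→0 (0)
 59  00011101110→0 (0)
 60  00111011100→0 (1)
 61  01110111001→0 (1)
 62  11101110011→1 (0)
 63  11011100110→1 (1)
 64  10111001101→1 (0)
 65  01110011010→0 (1)
 66  11100110101→1 (0)
 67  11001101010→1 (1)
 68  10011010101→1 (1)
 69  00110101011→0 (1)
 70  01101010111→0 (1)
 71  11010101111→1 (1)
 72  10101011111→1 (0)
 73  01010111110→0 (0)
 74  10101111100→1 (0)
 75  01011111000→0 (0)
 76  10111110000→1 (0)
 77  01111100000→0 (1)
 78  11111000001→1 (0)
 79  11110000010→1 (0)
 80  11100000100→1 (0)
 81  11000001000→1 (1)
 82  10000010001→1 (1)
 83  00000100011→0 (0)
 84  00001000110→0 (0)
 85  00010001100→0 (0)
 86  00100011000→0 (1)
 87  01000110001→0 (0)
 88  10001100010→1 (1)
 89  00011000101→0 (0)
 90  00110001010→0 (1)
 91  01100010101→0 (1)
 92  11000101011→1 (1)
 93  10001010111→1 (1)
 94  00010101111→0 (0)
 95  00101011110→0 (1)
 96  01010111101→0 (0)
 97  10101111010→1 (0)
 98  01011110100→0 (0)
 99  10111101000→1 (0)
100  01111010000→0 (1)
101  11110100001→1 (0)
102  11101000010→1 (0)
103  11010000100→1 (1)
104  10100001001→1 (0)
105  01000010010→0 (0)
106  10000100100→1 (1)
107  00001001001→0 (0)
108  00010010010→0 (0)
109  00100100100→0 (1)
110  01001001001→0 (0)
111  10010010010→1 (1)
112  00100100101→0 (1)
113  01001001011→0 (0)
114  10010010110→1 (1)
115  00100101101→0 (1)
116  01001011011→0 (0)
117  10010110110→1 (1)
118  00101101101→0 (1)
119  01011011011→0 (0)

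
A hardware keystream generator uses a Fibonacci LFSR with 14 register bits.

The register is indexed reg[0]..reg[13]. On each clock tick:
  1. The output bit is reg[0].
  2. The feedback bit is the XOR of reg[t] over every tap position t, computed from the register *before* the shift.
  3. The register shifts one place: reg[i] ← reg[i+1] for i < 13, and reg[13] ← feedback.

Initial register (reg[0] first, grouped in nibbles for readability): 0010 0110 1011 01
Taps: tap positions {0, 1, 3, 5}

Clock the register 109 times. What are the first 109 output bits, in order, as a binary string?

step | reg (before) | out | fb
   0 | 00100110101101 | 0 | 1
   1 | 01001101011011 | 0 | 0
   2 | 10011010110110 | 1 | 0
   3 | 00110101101100 | 0 | 0
   4 | 01101011011000 | 0 | 1
   5 | 11010110110001 | 1 | 0
   6 | 10101101100010 | 1 | 0
   7 | 01011011000100 | 0 | 0
   8 | 10110110001000 | 1 | 1
   9 | 01101100010001 | 0 | 0
  10 | 11011000100010 | 1 | 1
  11 | 10110001000101 | 1 | 0
  12 | 01100010001010 | 0 | 1
  13 | 11000100010101 | 1 | 1
  14 | 10001000101011 | 1 | 1
  15 | 00010001010111 | 0 | 1
  16 | 00100010101111 | 0 | 0
  17 | 01000101011110 | 0 | 0
  18 | 10001010111100 | 1 | 1
  19 | 00010101111001 | 0 | 0
  20 | 00101011110010 | 0 | 0
  21 | 01010111100100 | 0 | 1
  22 | 10101111001001 | 1 | 0
  23 | 01011110010010 | 0 | 1
  24 | 10111100100101 | 1 | 1
  25 | 01111001001011 | 0 | 0
  26 | 11110010010110 | 1 | 1
  27 | 11100100101101 | 1 | 1
  28 | 11001001011011 | 1 | 0
  29 | 10010010110110 | 1 | 0
  30 | 00100101101100 | 0 | 1
  31 | 01001011011001 | 0 | 1
  32 | 10010110110011 | 1 | 1
  33 | 00101101100111 | 0 | 1
  34 | 01011011001111 | 0 | 0
  35 | 10110110011110 | 1 | 1
  36 | 01101100111101 | 0 | 0
  37 | 11011001111010 | 1 | 1
  38 | 10110011110101 | 1 | 0
  39 | 01100111101010 | 0 | 0
  40 | 11001111010100 | 1 | 1
  41 | 10011110101001 | 1 | 1
  42 | 00111101010011 | 0 | 0
  43 | 01111010100110 | 0 | 0
  44 | 11110101001100 | 1 | 0
  45 | 11101010011000 | 1 | 0
  46 | 11010100110000 | 1 | 0
  47 | 10101001100000 | 1 | 1
  48 | 01010011000001 | 0 | 0
  49 | 10100110000010 | 1 | 0
  50 | 01001100000100 | 0 | 0
  51 | 10011000001000 | 1 | 0
  52 | 00110000010000 | 0 | 1
  53 | 01100000100001 | 0 | 1
  54 | 11000001000011 | 1 | 0
  55 | 10000010000110 | 1 | 1
  56 | 00000100001101 | 0 | 1
  57 | 00001000011011 | 0 | 0
  58 | 00010000110110 | 0 | 1
  59 | 00100001101101 | 0 | 0
  60 | 01000011011010 | 0 | 1
  61 | 10000110110101 | 1 | 0
  62 | 00001101101010 | 0 | 1
  63 | 00011011010101 | 0 | 1
  64 | 00110110101011 | 0 | 0
  65 | 01101101010110 | 0 | 0
  66 | 11011010101100 | 1 | 1
  67 | 10110101011001 | 1 | 1
  68 | 01101010110011 | 0 | 1
  69 | 11010101100111 | 1 | 0
  70 | 10101011001110 | 1 | 1
  71 | 01010110011101 | 0 | 1
  72 | 10101100111011 | 1 | 0
  73 | 01011001110110 | 0 | 0
  74 | 10110011101100 | 1 | 0
  75 | 01100111011000 | 0 | 0
  76 | 11001110110000 | 1 | 1
  77 | 10011101100001 | 1 | 1
  78 | 00111011000011 | 0 | 1
  79 | 01110110000111 | 0 | 1
  80 | 11101100001111 | 1 | 1
  81 | 11011000011111 | 1 | 1
  82 | 10110000111111 | 1 | 0
  83 | 01100001111110 | 0 | 1
  84 | 11000011111101 | 1 | 0
  85 | 10000111111010 | 1 | 0
  86 | 00001111110100 | 0 | 1
  87 | 00011111101001 | 0 | 0
  88 | 00111111010010 | 0 | 0
  89 | 01111110100100 | 0 | 1
  90 | 11111101001001 | 1 | 0
  91 | 11111010010010 | 1 | 1
  92 | 11110100100101 | 1 | 0
  93 | 11101001001010 | 1 | 0
  94 | 11010010010100 | 1 | 1
  95 | 10100100101001 | 1 | 0
  96 | 01001001010010 | 0 | 1
  97 | 10010010100101 | 1 | 0
  98 | 00100101001010 | 0 | 1
  99 | 01001010010101 | 0 | 1
 100 | 10010100101011 | 1 | 1
 101 | 00101001010111 | 0 | 0
 102 | 01010010101110 | 0 | 0
 103 | 10100101011100 | 1 | 0
 104 | 01001010111000 | 0 | 1
 105 | 10010101110001 | 1 | 1
 106 | 00101011100011 | 0 | 0
 107 | 01010111000110 | 0 | 1
 108 | 10101110001101 | 1 | 0

0010011010110110001000101011110010010110110011110101001100000100001101101010110011101100001111110100100101001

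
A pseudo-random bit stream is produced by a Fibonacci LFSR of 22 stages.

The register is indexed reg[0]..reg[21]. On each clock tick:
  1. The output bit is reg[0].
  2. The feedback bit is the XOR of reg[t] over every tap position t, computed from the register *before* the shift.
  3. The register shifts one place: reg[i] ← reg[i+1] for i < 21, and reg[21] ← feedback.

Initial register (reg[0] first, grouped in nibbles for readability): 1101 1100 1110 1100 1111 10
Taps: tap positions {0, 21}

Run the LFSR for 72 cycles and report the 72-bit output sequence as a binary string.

step | reg (before) | out | fb
   0 | 1101110011101100111110 | 1 | 1
   1 | 1011100111011001111101 | 1 | 0
   2 | 0111001110110011111010 | 0 | 0
   3 | 1110011101100111110100 | 1 | 1
   4 | 1100111011001111101001 | 1 | 0
   5 | 1001110110011111010010 | 1 | 1
   6 | 0011101100111110100101 | 0 | 1
   7 | 0111011001111101001011 | 0 | 1
   8 | 1110110011111010010111 | 1 | 0
   9 | 1101100111110100101110 | 1 | 1
  10 | 1011001111101001011101 | 1 | 0
  11 | 0110011111010010111010 | 0 | 0
  12 | 1100111110100101110100 | 1 | 1
  13 | 1001111101001011101001 | 1 | 0
  14 | 0011111010010111010010 | 0 | 0
  15 | 0111110100101110100100 | 0 | 0
  16 | 1111101001011101001000 | 1 | 1
  17 | 1111010010111010010001 | 1 | 0
  18 | 1110100101110100100010 | 1 | 1
  19 | 1101001011101001000101 | 1 | 0
  20 | 1010010111010010001010 | 1 | 1
  21 | 0100101110100100010101 | 0 | 1
  22 | 1001011101001000101011 | 1 | 0
  23 | 0010111010010001010110 | 0 | 0
  24 | 0101110100100010101100 | 0 | 0
  25 | 1011101001000101011000 | 1 | 1
  26 | 0111010010001010110001 | 0 | 1
  27 | 1110100100010101100011 | 1 | 0
  28 | 1101001000101011000110 | 1 | 1
  29 | 1010010001010110001101 | 1 | 0
  30 | 0100100010101100011010 | 0 | 0
  31 | 1001000101011000110100 | 1 | 1
  32 | 0010001010110001101001 | 0 | 1
  33 | 0100010101100011010011 | 0 | 1
  34 | 1000101011000110100111 | 1 | 0
  35 | 0001010110001101001110 | 0 | 0
  36 | 0010101100011010011100 | 0 | 0
  37 | 0101011000110100111000 | 0 | 0
  38 | 1010110001101001110000 | 1 | 1
  39 | 0101100011010011100001 | 0 | 1
  40 | 1011000110100111000011 | 1 | 0
  41 | 0110001101001110000110 | 0 | 0
  42 | 1100011010011100001100 | 1 | 1
  43 | 1000110100111000011001 | 1 | 0
  44 | 0001101001110000110010 | 0 | 0
  45 | 0011010011100001100100 | 0 | 0
  46 | 0110100111000011001000 | 0 | 0
  47 | 1101001110000110010000 | 1 | 1
  48 | 1010011100001100100001 | 1 | 0
  49 | 0100111000011001000010 | 0 | 0
  50 | 1001110000110010000100 | 1 | 1
  51 | 0011100001100100001001 | 0 | 1
  52 | 0111000011001000010011 | 0 | 1
  53 | 1110000110010000100111 | 1 | 0
  54 | 1100001100100001001110 | 1 | 1
  55 | 1000011001000010011101 | 1 | 0
  56 | 0000110010000100111010 | 0 | 0
  57 | 0001100100001001110100 | 0 | 0
  58 | 0011001000010011101000 | 0 | 0
  59 | 0110010000100111010000 | 0 | 0
  60 | 1100100001001110100000 | 1 | 1
  61 | 1001000010011101000001 | 1 | 0
  62 | 0010000100111010000010 | 0 | 0
  63 | 0100001001110100000100 | 0 | 0
  64 | 1000010011101000001000 | 1 | 1
  65 | 0000100111010000010001 | 0 | 1
  66 | 0001001110100000100011 | 0 | 1
  67 | 0010011101000001000111 | 0 | 1
  68 | 0100111010000010001111 | 0 | 1
  69 | 1001110100000100011111 | 1 | 0
  70 | 0011101000001000111110 | 0 | 0
  71 | 0111010000010001111100 | 0 | 0

110111001110110011111010010111010010001010110001101001110000110010000100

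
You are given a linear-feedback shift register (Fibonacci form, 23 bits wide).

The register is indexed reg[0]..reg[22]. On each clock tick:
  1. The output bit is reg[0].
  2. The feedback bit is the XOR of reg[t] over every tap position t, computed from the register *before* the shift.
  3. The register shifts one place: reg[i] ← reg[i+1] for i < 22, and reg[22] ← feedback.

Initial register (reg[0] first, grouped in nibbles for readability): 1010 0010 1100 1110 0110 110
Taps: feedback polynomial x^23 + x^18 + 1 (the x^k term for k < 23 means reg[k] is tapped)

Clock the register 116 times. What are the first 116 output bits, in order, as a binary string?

step | reg (before) | out | fb
   0 | 10100010110011100110110 | 1 | 0
   1 | 01000101100111001101100 | 0 | 0
   2 | 10001011001110011011000 | 1 | 0
   3 | 00010110011100110110000 | 0 | 1
   4 | 00101100111001101100001 | 0 | 0
   5 | 01011001110011011000010 | 0 | 0
   6 | 10110011100110110000100 | 1 | 1
   7 | 01100111001101100001001 | 0 | 0
   8 | 11001110011011000010010 | 1 | 0
   9 | 10011100110110000100100 | 1 | 1
  10 | 00111001101100001001001 | 0 | 0
  11 | 01110011011000010010010 | 0 | 1
  12 | 11100110110000100100101 | 1 | 1
  13 | 11001101100001001001011 | 1 | 1
  14 | 10011011000010010010111 | 1 | 0
  15 | 00110110000100100101110 | 0 | 0
  16 | 01101100001001001011100 | 0 | 1
  17 | 11011000010010010111001 | 1 | 0
  18 | 10110000100100101110010 | 1 | 0
  19 | 01100001001001011100100 | 0 | 0
  20 | 11000010010010111001000 | 1 | 1
  21 | 10000100100101110010001 | 1 | 0
  22 | 00001001001011100100010 | 0 | 0
  23 | 00010010010111001000100 | 0 | 0
  24 | 00100100101110010001000 | 0 | 0
  25 | 01001001011100100010000 | 0 | 1
  26 | 10010010111001000100001 | 1 | 1
  27 | 00100101110010001000011 | 0 | 0
  28 | 01001011100100010000110 | 0 | 0
  29 | 10010111001000100001100 | 1 | 1
  30 | 00101110010001000011001 | 0 | 1
  31 | 01011100100010000110011 | 0 | 1
  32 | 10111001000100001100111 | 1 | 1
  33 | 01110010001000011001111 | 0 | 0
  34 | 11100100010000110011110 | 1 | 0
  35 | 11001000100001100111100 | 1 | 0
  36 | 10010001000011001111000 | 1 | 0
  37 | 00100010000110011110000 | 0 | 1
  38 | 01000100001100111100001 | 0 | 0
  39 | 10001000011001111000010 | 1 | 1
  40 | 00010000110011110000101 | 0 | 0
  41 | 00100001100111100001010 | 0 | 0
  42 | 01000011001111000010100 | 0 | 1
  43 | 10000110011110000101001 | 1 | 1
  44 | 00001100111100001010011 | 0 | 1
  45 | 00011001111000010100111 | 0 | 0
  46 | 00110011110000101001110 | 0 | 0
  47 | 01100111100001010011100 | 0 | 1
  48 | 11001111000010100111001 | 1 | 0
  49 | 10011110000101001110010 | 1 | 0
  50 | 00111100001010011100100 | 0 | 0
  51 | 01111000010100111001000 | 0 | 0
  52 | 11110000101001110010000 | 1 | 0
  53 | 11100001010011100100000 | 1 | 1
  54 | 11000010100111001000001 | 1 | 1
  55 | 10000101001110010000011 | 1 | 1
  56 | 00001010011100100000111 | 0 | 0
  57 | 00010100111001000001110 | 0 | 0
  58 | 00101001110010000011100 | 0 | 1
  59 | 01010011100100000111001 | 0 | 1
  60 | 10100111001000001110011 | 1 | 0
  61 | 01001110010000011100110 | 0 | 0
  62 | 10011100100000111001100 | 1 | 1
  63 | 00111001000001110011001 | 0 | 1
  64 | 01110010000011100110011 | 0 | 1
  65 | 11100100000111001100111 | 1 | 1
  66 | 11001000001110011001111 | 1 | 1
  67 | 10010000011100110011111 | 1 | 0
  68 | 00100000111001100111110 | 0 | 1
  69 | 01000001110011001111101 | 0 | 1
  70 | 10000011100110011111011 | 1 | 0
  71 | 00000111001100111110110 | 0 | 1
  72 | 00001110011001111101101 | 0 | 0
  73 | 00011100110011111011010 | 0 | 1
  74 | 00111001100111110110101 | 0 | 1
  75 | 01110011001111101101011 | 0 | 0
  76 | 11100110011111011010110 | 1 | 0
  77 | 11001100111110110101100 | 1 | 1
  78 | 10011001111101101011001 | 1 | 0
  79 | 00110011111011010110010 | 0 | 1
  80 | 01100111110110101100101 | 0 | 0
  81 | 11001111101101011001010 | 1 | 1
  82 | 10011111011010110010101 | 1 | 0
  83 | 00111110110101100101010 | 0 | 0
  84 | 01111101101011001010100 | 0 | 1
  85 | 11111011010110010101001 | 1 | 1
  86 | 11110110101100101010011 | 1 | 0
  87 | 11101101011001010100110 | 1 | 1
  88 | 11011010110010101001101 | 1 | 1
  89 | 10110101100101010011011 | 1 | 0
  90 | 01101011001010100110110 | 0 | 1
  91 | 11010110010101001101101 | 1 | 1
  92 | 10101100101010011011011 | 1 | 0
  93 | 01011001010100110110110 | 0 | 1
  94 | 10110010101001101101101 | 1 | 1
  95 | 01100101010011011011011 | 0 | 1
  96 | 11001010100110110110111 | 1 | 0
  97 | 10010101001101101101110 | 1 | 1
  98 | 00101010011011011011101 | 0 | 1
  99 | 01010100110110110111011 | 0 | 1
 100 | 10101001101101101110111 | 1 | 0
 101 | 01010011011011011101110 | 0 | 0
 102 | 10100110110110111011100 | 1 | 0
 103 | 01001101101101110111000 | 0 | 1
 104 | 10011011011011101110001 | 1 | 0
 105 | 00110110110111011100010 | 0 | 0
 106 | 01101101101110111000100 | 0 | 0
 107 | 11011011011101110001000 | 1 | 1
 108 | 10110110111011100010001 | 1 | 0
 109 | 01101101110111000100010 | 0 | 0
 110 | 11011011101110001000100 | 1 | 1
 111 | 10110111011100010001001 | 1 | 1
 112 | 01101110111000100010011 | 0 | 1
 113 | 11011101110001000100111 | 1 | 1
 114 | 10111011100010001001111 | 1 | 1
 115 | 01110111000100010011111 | 0 | 1

10100010110011100110110000100100101110010001000011001111000010100111001000001110011001111101101011001010100110110110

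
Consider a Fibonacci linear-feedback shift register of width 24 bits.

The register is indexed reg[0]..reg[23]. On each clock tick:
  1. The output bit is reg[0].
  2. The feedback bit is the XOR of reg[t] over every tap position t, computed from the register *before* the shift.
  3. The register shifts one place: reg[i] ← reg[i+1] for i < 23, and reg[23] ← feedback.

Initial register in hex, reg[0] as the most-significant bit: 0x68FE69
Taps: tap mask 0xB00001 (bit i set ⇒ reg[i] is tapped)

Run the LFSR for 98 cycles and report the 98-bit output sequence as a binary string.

01101000111111100110100101100011001100100000111110110100101101010101111011111000001000100010111010

tick  register→output (feedback)
  0  011010001111111001101001→0 (0)
  1  110100011111110011010010→1 (1)
  2  101000111111100110100101→1 (1)
  3  010001111111001101001011→0 (0)
  4  100011111110011010010110→1 (0)
  5  000111111100110100101100→0 (0)
  6  001111111001101001011000→0 (1)
  7  011111110011010010110001→0 (1)
  8  111111100110100101100011→1 (0)
  9  111111001101001011000110→1 (0)
 10  111110011010010110001100→1 (1)
 11  111100110100101100011001→1 (1)
 12  111001101001011000110011→1 (0)
 13  110011010010110001100110→1 (0)
 14  100110100101100011001100→1 (1)
 15  001101001011000110011001→0 (0)
 16  011010010110001100110010→0 (0)
 17  110100101100011001100100→1 (0)
 18  101001011000110011001000→1 (0)
 19  010010110001100110010000→0 (0)
 20  100101100011001100100000→1 (1)
 21  001011000110011001000001→0 (1)
 22  010110001100110010000011→0 (1)
 23  101100011001100100000111→1 (1)
 24  011000110011001000001111→0 (1)
 25  110001100110010000011111→1 (0)
 26  100011001100100000111110→1 (1)
 27  000110011001000001111101→0 (1)
 28  001100110010000011111011→0 (0)
 29  011001100100000111110110→0 (1)
 30  110011001000001111101101→1 (0)
 31  100110010000011111011010→1 (0)
 32  001100100000111110110100→0 (1)
 33  011001000001111101101001→0 (0)
 34  110010000011111011010010→1 (1)
 35  100100000111110110100101→1 (1)
 36  001000001111101101001011→0 (0)
 37  010000011111011010010110→0 (1)
 38  100000111110110100101101→1 (0)
 39  000001111101101001011010→0 (1)
 40  000011111011010010110101→0 (0)
 41  000111110110100101101010→0 (1)
 42  001111101101001011010101→0 (0)
 43  011111011010010110101010→0 (1)
 44  111110110100101101010101→1 (1)
 45  111101101001011010101011→1 (1)
 46  111011010010110101010111→1 (1)
 47  110110100101101010101111→1 (0)
 48  101101001011010101011110→1 (1)
 49  011010010110101010111101→0 (1)
 50  110100101101010101111011→1 (1)
 51  101001011010101011110111→1 (1)
 52  010010110101010111101111→0 (1)
 53  100101101010101111011111→1 (0)
 54  001011010101011110111110→0 (0)
 55  010110101010111101111100→0 (0)
 56  101101010101111011111000→1 (0)
 57  011010101011110111110000→0 (0)
 58  110101010111101111100000→1 (1)
 59  101010101111011111000001→1 (0)
 60  010101011110111110000010→0 (0)
 61  101010111101111100000100→1 (0)
 62  010101111011111000001000→0 (1)
 63  101011110111110000010001→1 (0)
 64  010111101111100000100010→0 (0)
 65  101111011111000001000100→1 (0)
 66  011110111110000010001000→0 (1)
 67  111101111100000100010001→1 (0)
 68  111011111000001000100010→1 (1)
 69  110111110000010001000101→1 (1)
 70  101111100000100010001011→1 (1)
 71  011111000001000100010111→0 (0)
 72  111110000010001000101110→1 (1)
 73  111100000100010001011101→1 (0)
 74  111000001000100010111010→1 (0)
 75  110000010001000101110100→1 (0)
 76  100000100010001011101000→1 (0)
 77  000001000100010111010000→0 (0)
 78  000010001000101110100000→0 (0)
 79  000100010001011101000000→0 (0)
 80  001000100010111010000000→0 (0)
 81  010001000101110100000000→0 (0)
 82  100010001011101000000000→1 (1)
 83  000100010111010000000001→0 (1)
 84  001000101110100000000011→0 (1)
 85  010001011101000000000111→0 (0)
 86  100010111010000000001110→1 (1)
 87  000101110100000000011101→0 (1)
 88  001011101000000000111011→0 (0)
 89  010111010000000001110110→0 (1)
 90  101110100000000011101101→1 (0)
 91  011101000000000111011010→0 (1)
 92  111010000000001110110101→1 (1)
 93  110100000000011101101011→1 (1)
 94  101000000000111011010111→1 (1)
 95  010000000001110110101111→0 (1)
 96  100000000011101101011111→1 (0)
 97  000000000111011010111110→0 (0)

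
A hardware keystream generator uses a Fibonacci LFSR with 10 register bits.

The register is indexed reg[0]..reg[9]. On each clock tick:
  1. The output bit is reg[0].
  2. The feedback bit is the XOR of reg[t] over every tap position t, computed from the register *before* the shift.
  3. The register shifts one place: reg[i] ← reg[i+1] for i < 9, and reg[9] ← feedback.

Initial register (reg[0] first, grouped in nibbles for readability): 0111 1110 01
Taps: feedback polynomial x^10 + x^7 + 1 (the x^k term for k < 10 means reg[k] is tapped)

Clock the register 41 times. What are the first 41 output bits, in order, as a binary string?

01111110010101010011001100101001111101001

tick  register→output (feedback)
  0  0111111001→0 (0)
  1  1111110010→1 (1)
  2  1111100101→1 (0)
  3  1111001010→1 (1)
  4  1110010101→1 (0)
  5  1100101010→1 (1)
  6  1001010101→1 (0)
  7  0010101010→0 (0)
  8  0101010100→0 (1)
  9  1010101001→1 (1)
 10  0101010011→0 (0)
 11  1010100110→1 (0)
 12  0101001100→0 (1)
 13  1010011001→1 (1)
 14  0100110011→0 (0)
 15  1001100110→1 (0)
 16  0011001100→0 (1)
 17  0110011001→0 (0)
 18  1100110010→1 (1)
 19  1001100101→1 (0)
 20  0011001010→0 (0)
 21  0110010100→0 (1)
 22  1100101001→1 (1)
 23  1001010011→1 (1)
 24  0010100111→0 (1)
 25  0101001111→0 (1)
 26  1010011111→1 (0)
 27  0100111110→0 (1)
 28  1001111101→1 (0)
 29  0011111010→0 (0)
 30  0111110100→0 (1)
 31  1111101001→1 (1)
 32  1111010011→1 (1)
 33  1110100111→1 (0)
 34  1101001110→1 (0)
 35  1010011100→1 (0)
 36  0100111000→0 (0)
 37  1001110000→1 (1)
 38  0011100001→0 (0)
 39  0111000010→0 (0)
 40  1110000100→1 (0)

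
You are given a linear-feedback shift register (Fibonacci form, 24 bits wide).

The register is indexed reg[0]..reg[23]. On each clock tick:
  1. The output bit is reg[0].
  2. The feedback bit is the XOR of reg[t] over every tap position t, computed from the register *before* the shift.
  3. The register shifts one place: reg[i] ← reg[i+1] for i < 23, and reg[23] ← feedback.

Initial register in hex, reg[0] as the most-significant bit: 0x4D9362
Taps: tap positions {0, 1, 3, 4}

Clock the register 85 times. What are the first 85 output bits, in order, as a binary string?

0100110110010011011000100110001100011000100100111000110001100100000100000011000111001

step | reg (before) | out | fb
   0 | 010011011001001101100010 | 0 | 0
   1 | 100110110010011011000100 | 1 | 1
   2 | 001101100100110110001001 | 0 | 1
   3 | 011011001001101100010011 | 0 | 0
   4 | 110110010011011000100110 | 1 | 0
   5 | 101100100110110001001100 | 1 | 0
   6 | 011001001101100010011000 | 0 | 1
   7 | 110010011011000100110001 | 1 | 1
   8 | 100100110110001001100011 | 1 | 0
   9 | 001001101100010011000110 | 0 | 0
  10 | 010011011000100110001100 | 0 | 0
  11 | 100110110001001100011000 | 1 | 1
  12 | 001101100010011000110001 | 0 | 1
  13 | 011011000100110001100011 | 0 | 0
  14 | 110110001001100011000110 | 1 | 0
  15 | 101100010011000110001100 | 1 | 0
  16 | 011000100110001100011000 | 0 | 1
  17 | 110001001100011000110001 | 1 | 0
  18 | 100010011000110001100010 | 1 | 0
  19 | 000100110001100011000100 | 0 | 1
  20 | 001001100011000110001001 | 0 | 0
  21 | 010011000110001100010010 | 0 | 0
  22 | 100110001100011000100100 | 1 | 1
  23 | 001100011000110001001001 | 0 | 1
  24 | 011000110001100010010011 | 0 | 1
  25 | 110001100011000100100111 | 1 | 0
  26 | 100011000110001001001110 | 1 | 0
  27 | 000110001100010010011100 | 0 | 0
  28 | 001100011000100100111000 | 0 | 1
  29 | 011000110001001001110001 | 0 | 1
  30 | 110001100010010011100011 | 1 | 0
  31 | 100011000100100111000110 | 1 | 0
  32 | 000110001001001110001100 | 0 | 0
  33 | 001100010010011100011000 | 0 | 1
  34 | 011000100100111000110001 | 0 | 1
  35 | 110001001001110001100011 | 1 | 0
  36 | 100010010011100011000110 | 1 | 0
  37 | 000100100111000110001100 | 0 | 1
  38 | 001001001110001100011001 | 0 | 0
  39 | 010010011100011000110010 | 0 | 0
  40 | 100100111000110001100100 | 1 | 0
  41 | 001001110001100011001000 | 0 | 0
  42 | 010011100011000110010000 | 0 | 0
  43 | 100111000110001100100000 | 1 | 1
  44 | 001110001100011001000001 | 0 | 0
  45 | 011100011000110010000010 | 0 | 0
  46 | 111000110001100100000100 | 1 | 0
  47 | 110001100011001000001000 | 1 | 0
  48 | 100011000110010000010000 | 1 | 0
  49 | 000110001100100000100000 | 0 | 0
  50 | 001100011001000001000000 | 0 | 1
  51 | 011000110010000010000001 | 0 | 1
  52 | 110001100100000100000011 | 1 | 0
  53 | 100011001000001000000110 | 1 | 0
  54 | 000110010000010000001100 | 0 | 0
  55 | 001100100000100000011000 | 0 | 1
  56 | 011001000001000000110001 | 0 | 1
  57 | 110010000010000001100011 | 1 | 1
  58 | 100100000100000011000111 | 1 | 0
  59 | 001000001000000110001110 | 0 | 0
  60 | 010000010000001100011100 | 0 | 1
  61 | 100000100000011000111001 | 1 | 1
  62 | 000001000000110001110011 | 0 | 0
  63 | 000010000001100011100110 | 0 | 1
  64 | 000100000011000111001101 | 0 | 1
  65 | 001000000110001110011011 | 0 | 0
  66 | 010000001100011100110110 | 0 | 1
  67 | 100000011000111001101101 | 1 | 1
  68 | 000000110001110011011011 | 0 | 0
  69 | 000001100011100110110110 | 0 | 0
  70 | 000011000111001101101100 | 0 | 1
  71 | 000110001110011011011001 | 0 | 0
  72 | 001100011100110110110010 | 0 | 1
  73 | 011000111001101101100101 | 0 | 1
  74 | 110001110011011011001011 | 1 | 0
  75 | 100011100110110110010110 | 1 | 0
  76 | 000111001101101100101100 | 0 | 0
  77 | 001110011011011001011000 | 0 | 0
  78 | 011100110110110010110000 | 0 | 0
  79 | 111001101101100101100000 | 1 | 0
  80 | 110011011011001011000000 | 1 | 1
  81 | 100110110110010110000001 | 1 | 1
  82 | 001101101100101100000011 | 0 | 1
  83 | 011011011001011000000111 | 0 | 0
  84 | 110110110010110000001110 | 1 | 0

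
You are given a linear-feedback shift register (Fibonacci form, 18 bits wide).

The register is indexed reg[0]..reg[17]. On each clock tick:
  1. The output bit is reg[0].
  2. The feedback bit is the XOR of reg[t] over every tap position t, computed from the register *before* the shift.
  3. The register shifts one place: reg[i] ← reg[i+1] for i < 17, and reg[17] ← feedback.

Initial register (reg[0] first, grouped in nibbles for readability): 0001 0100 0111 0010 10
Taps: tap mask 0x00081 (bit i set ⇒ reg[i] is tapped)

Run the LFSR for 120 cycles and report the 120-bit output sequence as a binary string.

step | reg (before) | out | fb
   0 | 000101000111001010 | 0 | 0
   1 | 001010001110010100 | 0 | 0
   2 | 010100011100101000 | 0 | 1
   3 | 101000111001010001 | 1 | 0
   4 | 010001110010100010 | 0 | 1
   5 | 100011100101000101 | 1 | 1
   6 | 000111001010001011 | 0 | 0
   7 | 001110010100010110 | 0 | 1
   8 | 011100101000101101 | 0 | 0
   9 | 111001010001011010 | 1 | 0
  10 | 110010100010110100 | 1 | 1
  11 | 100101000101101001 | 1 | 1
  12 | 001010001011010011 | 0 | 0
  13 | 010100010110100110 | 0 | 1
  14 | 101000101101001101 | 1 | 1
  15 | 010001011010011011 | 0 | 1
  16 | 100010110100110111 | 1 | 0
  17 | 000101101001101110 | 0 | 0
  18 | 001011010011011100 | 0 | 1
  19 | 010110100110111001 | 0 | 0
  20 | 101101001101110010 | 1 | 1
  21 | 011010011011100101 | 0 | 1
  22 | 110100110111001011 | 1 | 0
  23 | 101001101110010110 | 1 | 1
  24 | 010011011100101101 | 0 | 1
  25 | 100110111001011011 | 1 | 0
  26 | 001101110010110110 | 0 | 1
  27 | 011011100101101101 | 0 | 0
  28 | 110111001011011010 | 1 | 1
  29 | 101110010110110101 | 1 | 0
  30 | 011100101101101010 | 0 | 0
  31 | 111001011011010100 | 1 | 0
  32 | 110010110110101000 | 1 | 0
  33 | 100101101101010000 | 1 | 1
  34 | 001011011010100001 | 0 | 1
  35 | 010110110101000011 | 0 | 1
  36 | 101101101010000111 | 1 | 1
  37 | 011011010100001111 | 0 | 1
  38 | 110110101000011111 | 1 | 1
  39 | 101101010000111111 | 1 | 0
  40 | 011010100001111110 | 0 | 0
  41 | 110101000011111100 | 1 | 1
  42 | 101010000111111001 | 1 | 1
  43 | 010100001111110011 | 0 | 0
  44 | 101000011111100110 | 1 | 0
  45 | 010000111111001100 | 0 | 1
  46 | 100001111110011001 | 1 | 0
  47 | 000011111100110010 | 0 | 1
  48 | 000111111001100101 | 0 | 1
  49 | 001111110011001011 | 0 | 1
  50 | 011111100110010111 | 0 | 0
  51 | 111111001100101110 | 1 | 1
  52 | 111110011001011101 | 1 | 0
  53 | 111100110010111010 | 1 | 0
  54 | 111001100101110100 | 1 | 1
  55 | 110011001011101001 | 1 | 1
  56 | 100110010111010011 | 1 | 0
  57 | 001100101110100110 | 0 | 0
  58 | 011001011101001100 | 0 | 1
  59 | 110010111010011001 | 1 | 0
  60 | 100101110100110010 | 1 | 0
  61 | 001011101001100100 | 0 | 0
  62 | 010111010011001000 | 0 | 1
  63 | 101110100110010001 | 1 | 1
  64 | 011101001100100011 | 0 | 0
  65 | 111010011001000110 | 1 | 0
  66 | 110100110010001100 | 1 | 0
  67 | 101001100100011000 | 1 | 1
  68 | 010011001000110001 | 0 | 0
  69 | 100110010001100010 | 1 | 0
  70 | 001100100011000100 | 0 | 0
  71 | 011001000110001000 | 0 | 0
  72 | 110010001100010000 | 1 | 1
  73 | 100100011000100001 | 1 | 0
  74 | 001000110001000010 | 0 | 1
  75 | 010001100010000101 | 0 | 0
  76 | 100011000100001010 | 1 | 1
  77 | 000110001000010101 | 0 | 0
  78 | 001100010000101010 | 0 | 1
  79 | 011000100001010101 | 0 | 0
  80 | 110001000010101010 | 1 | 1
  81 | 100010000101010101 | 1 | 1
  82 | 000100001010101011 | 0 | 0
  83 | 001000010101010110 | 0 | 1
  84 | 010000101010101101 | 0 | 0
  85 | 100001010101011010 | 1 | 0
  86 | 000010101010110100 | 0 | 0
  87 | 000101010101101000 | 0 | 1
  88 | 001010101011010001 | 0 | 0
  89 | 010101010110100010 | 0 | 1
  90 | 101010101101000101 | 1 | 1
  91 | 010101011010001011 | 0 | 1
  92 | 101010110100010111 | 1 | 0
  93 | 010101101000101110 | 0 | 0
  94 | 101011010001011100 | 1 | 0
  95 | 010110100010111000 | 0 | 0
  96 | 101101000101110000 | 1 | 1
  97 | 011010001011100001 | 0 | 0
  98 | 110100010111000010 | 1 | 0
  99 | 101000101110000100 | 1 | 1
 100 | 010001011100001001 | 0 | 1
 101 | 100010111000010011 | 1 | 0
 102 | 000101110000100110 | 0 | 1
 103 | 001011100001001101 | 0 | 0
 104 | 010111000010011010 | 0 | 0
 105 | 101110000100110100 | 1 | 1
 106 | 011100001001101001 | 0 | 0
 107 | 111000010011010010 | 1 | 0
 108 | 110000100110100100 | 1 | 1
 109 | 100001001101001001 | 1 | 1
 110 | 000010011010010011 | 0 | 1
 111 | 000100110100100111 | 0 | 1
 112 | 001001101001001111 | 0 | 0
 113 | 010011010010011110 | 0 | 1
 114 | 100110100100111101 | 1 | 1
 115 | 001101001001111011 | 0 | 0
 116 | 011010010011110110 | 0 | 1
 117 | 110100100111101101 | 1 | 1
 118 | 101001001111011011 | 1 | 1
 119 | 010010011110110111 | 0 | 1

000101000111001010001011010011011100101101101010000111111001100101110100110010001100010000101010101101000101110000100110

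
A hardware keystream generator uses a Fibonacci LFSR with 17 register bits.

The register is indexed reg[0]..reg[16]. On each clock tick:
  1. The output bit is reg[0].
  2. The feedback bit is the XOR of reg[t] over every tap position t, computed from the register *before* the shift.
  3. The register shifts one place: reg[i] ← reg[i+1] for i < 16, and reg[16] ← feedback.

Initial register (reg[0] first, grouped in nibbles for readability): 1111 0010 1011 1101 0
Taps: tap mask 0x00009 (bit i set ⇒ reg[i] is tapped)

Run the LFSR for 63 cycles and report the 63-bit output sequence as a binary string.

111100101011110100110011101010100101011101111100011101100100111

tick  register→output (feedback)
  0  11110010101111010→1 (0)
  1  11100101011110100→1 (1)
  2  11001010111101001→1 (1)
  3  10010101111010011→1 (0)
  4  00101011110100110→0 (0)
  5  01010111101001100→0 (1)
  6  10101111010011001→1 (1)
  7  01011110100110011→0 (1)
  8  10111101001100111→1 (0)
  9  01111010011001110→0 (1)
 10  11110100110011101→1 (0)
 11  11101001100111010→1 (1)
 12  11010011001110101→1 (0)
 13  10100110011101010→1 (1)
 14  01001100111010101→0 (0)
 15  10011001110101010→1 (0)
 16  00110011101010100→0 (1)
 17  01100111010101001→0 (0)
 18  11001110101010010→1 (1)
 19  10011101010100101→1 (0)
 20  00111010101001010→0 (1)
 21  01110101010010101→0 (1)
 22  11101010100101011→1 (1)
 23  11010101001010111→1 (0)
 24  10101010010101110→1 (1)
 25  01010100101011101→0 (1)
 26  10101001010111011→1 (1)
 27  01010010101110111→0 (1)
 28  10100101011101111→1 (1)
 29  01001010111011111→0 (0)
 30  10010101110111110→1 (0)
 31  00101011101111100→0 (0)
 32  01010111011111000→0 (1)
 33  10101110111110001→1 (1)
 34  01011101111100011→0 (1)
 35  10111011111000111→1 (0)
 36  01110111110001110→0 (1)
 37  11101111100011101→1 (1)
 38  11011111000111011→1 (0)
 39  10111110001110110→1 (0)
 40  01111100011101100→0 (1)
 41  11111000111011001→1 (0)
 42  11110001110110010→1 (0)
 43  11100011101100100→1 (1)
 44  11000111011001001→1 (1)
 45  10001110110010011→1 (1)
 46  00011101100100111→0 (1)
 47  00111011001001111→0 (1)
 48  01110110010011111→0 (1)
 49  11101100100111111→1 (1)
 50  11011001001111111→1 (0)
 51  10110010011111110→1 (0)
 52  01100100111111100→0 (0)
 53  11001001111111000→1 (1)
 54  10010011111110001→1 (0)
 55  00100111111100010→0 (0)
 56  01001111111000100→0 (0)
 57  10011111110001000→1 (0)
 58  00111111100010000→0 (1)
 59  01111111000100001→0 (1)
 60  11111110001000011→1 (0)
 61  11111100010000110→1 (0)
 62  11111000100001100→1 (0)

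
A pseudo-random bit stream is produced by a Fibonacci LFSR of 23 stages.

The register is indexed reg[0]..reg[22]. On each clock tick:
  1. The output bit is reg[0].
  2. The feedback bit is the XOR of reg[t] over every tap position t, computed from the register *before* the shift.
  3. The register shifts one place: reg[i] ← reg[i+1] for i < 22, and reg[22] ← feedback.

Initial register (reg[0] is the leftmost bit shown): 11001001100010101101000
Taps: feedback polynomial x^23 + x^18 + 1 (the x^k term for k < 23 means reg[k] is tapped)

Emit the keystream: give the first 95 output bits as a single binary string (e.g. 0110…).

11001001100010101101000100011011110010111111110111011001010111010001001100101011111001010000111

tick  register→output (feedback)
  0  11001001100010101101000→1 (1)
  1  10010011000101011010001→1 (0)
  2  00100110001010110100010→0 (0)
  3  01001100010101101000100→0 (0)
  4  10011000101011010001000→1 (1)
  5  00110001010110100010001→0 (1)
  6  01100010101101000100011→0 (0)
  7  11000101011010001000110→1 (1)
  8  10001010110100010001101→1 (1)
  9  00010101101000100011011→0 (1)
 10  00101011010001000110111→0 (1)
 11  01010110100010001101111→0 (0)
 12  10101101000100011011110→1 (0)
 13  01011010001000110111100→0 (1)
 14  10110100010001101111001→1 (0)
 15  01101000100011011110010→0 (1)
 16  11010001000110111100101→1 (1)
 17  10100010001101111001011→1 (1)
 18  01000100011011110010111→0 (1)
 19  10001000110111100101111→1 (1)
 20  00010001101111001011111→0 (1)
 21  00100011011110010111111→0 (1)
 22  01000110111100101111111→0 (1)
 23  10001101111001011111111→1 (0)
 24  00011011110010111111110→0 (1)
 25  00110111100101111111101→0 (1)
 26  01101111001011111111011→0 (1)
 27  11011110010111111110111→1 (0)
 28  10111100101111111101110→1 (1)
 29  01111001011111111011101→0 (1)
 30  11110010111111110111011→1 (0)
 31  11100101111111101110110→1 (0)
 32  11001011111111011101100→1 (1)
 33  10010111111110111011001→1 (0)
 34  00101111111101110110010→0 (1)
 35  01011111111011101100101→0 (0)
 36  10111111110111011001010→1 (1)
 37  01111111101110110010101→0 (1)
 38  11111111011101100101011→1 (1)
 39  11111110111011001010111→1 (0)
 40  11111101110110010101110→1 (1)
 41  11111011101100101011101→1 (0)
 42  11110111011001010111010→1 (0)
 43  11101110110010101110100→1 (0)
 44  11011101100101011101000→1 (1)
 45  10111011001010111010001→1 (0)
 46  01110110010101110100010→0 (0)
 47  11101100101011101000100→1 (1)
 48  11011001010111010001001→1 (1)
 49  10110010101110100010011→1 (0)
 50  01100101011101000100110→0 (0)
 51  11001010111010001001100→1 (1)
 52  10010101110100010011001→1 (0)
 53  00101011101000100110010→0 (1)
 54  01010111010001001100101→0 (0)
 55  10101110100010011001010→1 (1)
 56  01011101000100110010101→0 (1)
 57  10111010001001100101011→1 (1)
 58  01110100010011001010111→0 (1)
 59  11101000100110010101111→1 (1)
 60  11010001001100101011111→1 (0)
 61  10100010011001010111110→1 (0)
 62  01000100110010101111100→0 (1)
 63  10001001100101011111001→1 (0)
 64  00010011001010111110010→0 (1)
 65  00100110010101111100101→0 (0)
 66  01001100101011111001010→0 (0)
 67  10011001010111110010100→1 (0)
 68  00110010101111100101000→0 (0)
 69  01100101011111001010000→0 (1)
 70  11001010111110010100001→1 (1)
 71  10010101111100101000011→1 (1)
 72  00101011111001010000111→0 (0)
 73  01010111110010100001110→0 (0)
 74  10101111100101000011100→1 (0)
 75  01011111001010000111000→0 (1)
 76  10111110010100001110001→1 (0)
 77  01111100101000011100010→0 (0)
 78  11111001010000111000100→1 (1)
 79  11110010100001110001001→1 (1)
 80  11100101000011100010011→1 (0)
 81  11001010000111000100110→1 (1)
 82  10010100001110001001101→1 (1)
 83  00101000011100010011011→0 (1)
 84  01010000111000100110111→0 (1)
 85  10100001110001001101111→1 (1)
 86  01000011100010011011111→0 (1)
 87  10000111000100110111111→1 (0)
 88  00001110001001101111110→0 (1)
 89  00011100010011011111101→0 (1)
 90  00111000100110111111011→0 (1)
 91  01110001001101111110111→0 (1)
 92  11100010011011111101111→1 (1)
 93  11000100110111111011111→1 (0)
 94  10001001101111110111110→1 (0)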